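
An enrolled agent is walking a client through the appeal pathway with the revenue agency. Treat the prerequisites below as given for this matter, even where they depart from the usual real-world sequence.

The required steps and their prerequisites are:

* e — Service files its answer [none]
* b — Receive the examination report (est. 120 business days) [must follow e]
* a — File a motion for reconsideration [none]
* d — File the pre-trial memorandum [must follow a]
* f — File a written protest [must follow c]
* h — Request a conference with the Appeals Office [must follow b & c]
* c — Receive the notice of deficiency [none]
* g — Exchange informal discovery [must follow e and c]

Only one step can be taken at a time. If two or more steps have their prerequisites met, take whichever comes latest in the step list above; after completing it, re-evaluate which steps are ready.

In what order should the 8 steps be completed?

c, f, a, d, e, g, b, h

Nothing is required for c, a and e. c is listed later → c first.
Ready: f, a and e. f is listed later → f.
Now a and e have their prerequisites met. a is listed later, so a next.
Ready: d and e. d is listed later → d.
That leaves e as the only ready step → e.
g and b are both available; g is listed later → g.
b is the only step now ready → b.
That leaves h as the only ready step → h.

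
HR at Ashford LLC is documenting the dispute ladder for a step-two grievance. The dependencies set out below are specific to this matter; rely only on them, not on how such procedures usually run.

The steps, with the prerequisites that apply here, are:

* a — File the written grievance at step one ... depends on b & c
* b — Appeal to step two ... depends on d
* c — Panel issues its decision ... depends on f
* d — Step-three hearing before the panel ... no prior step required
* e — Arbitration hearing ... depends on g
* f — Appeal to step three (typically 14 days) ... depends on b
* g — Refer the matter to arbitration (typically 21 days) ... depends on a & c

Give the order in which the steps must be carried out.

d → b → f → c → a → g → e

Only d has no prerequisites, so it is first.
b is the only step now ready → b.
f needed b, now all done → f.
That leaves c as the only ready step → c.
Next only a has its prerequisites met → a.
g needed a and c, now all done → g.
Next only e has its prerequisites met → e.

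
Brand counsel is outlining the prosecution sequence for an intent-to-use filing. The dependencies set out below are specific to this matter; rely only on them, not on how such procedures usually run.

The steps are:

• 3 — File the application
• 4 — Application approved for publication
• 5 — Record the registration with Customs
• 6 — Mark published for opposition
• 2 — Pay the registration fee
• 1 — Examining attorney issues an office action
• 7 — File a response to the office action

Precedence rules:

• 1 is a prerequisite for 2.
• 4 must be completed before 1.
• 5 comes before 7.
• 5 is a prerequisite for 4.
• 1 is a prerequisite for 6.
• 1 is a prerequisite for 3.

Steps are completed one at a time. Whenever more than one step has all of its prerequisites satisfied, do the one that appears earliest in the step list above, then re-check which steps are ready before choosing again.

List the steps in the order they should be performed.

5, 4, 1, 3, 6, 2, 7

5 has no prerequisites → 5 first.
4 and 7 are both available; 4 is listed earlier → 4.
Ready: 1 and 7. 1 is listed earlier → 1.
Ready: 3, 6, 2 and 7. 3 is listed earlier → 3.
6, 2 and 7 are all available; 6 is listed earlier → 6.
Now 2 and 7 have their prerequisites met. 2 is listed earlier, so 2 next.
7 needed 5, now all done → 7.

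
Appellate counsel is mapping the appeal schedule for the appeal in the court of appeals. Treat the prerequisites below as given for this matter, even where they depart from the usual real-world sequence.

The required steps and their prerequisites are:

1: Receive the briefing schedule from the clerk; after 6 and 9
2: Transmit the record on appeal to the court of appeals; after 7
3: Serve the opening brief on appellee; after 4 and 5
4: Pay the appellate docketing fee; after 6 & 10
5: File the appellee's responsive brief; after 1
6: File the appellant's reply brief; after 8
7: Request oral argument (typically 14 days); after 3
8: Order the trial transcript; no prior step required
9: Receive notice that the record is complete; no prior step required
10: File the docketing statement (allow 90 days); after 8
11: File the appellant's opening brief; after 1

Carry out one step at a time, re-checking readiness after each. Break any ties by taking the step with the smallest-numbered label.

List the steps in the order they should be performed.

Nothing is required for 8 and 9. 8 has the earlier label → 8 first.
Now 6, 9 and 10 have their prerequisites met. 6 has the earlier label, so 6 next.
Now 9 and 10 have their prerequisites met. 9 has the earlier label, so 9 next.
1 now also ready, so the ready set is {1, 10}; 1 has the earlier label → 1.
5 and 11 now also ready, so the ready set is {5, 10, 11}; 5 has the earlier label → 5.
Now 10 and 11 have their prerequisites met. 10 has the earlier label, so 10 next.
Now 4 and 11 have their prerequisites met. 4 has the earlier label, so 4 next.
3 now also ready, so the ready set is {3, 11}; 3 has the earlier label → 3.
Ready: 7 and 11. 7 has the earlier label → 7.
2 and 11 are both available; 2 has the earlier label → 2.
That leaves 11 as the only ready step → 11.

8, 6, 9, 1, 5, 10, 4, 3, 7, 2, 11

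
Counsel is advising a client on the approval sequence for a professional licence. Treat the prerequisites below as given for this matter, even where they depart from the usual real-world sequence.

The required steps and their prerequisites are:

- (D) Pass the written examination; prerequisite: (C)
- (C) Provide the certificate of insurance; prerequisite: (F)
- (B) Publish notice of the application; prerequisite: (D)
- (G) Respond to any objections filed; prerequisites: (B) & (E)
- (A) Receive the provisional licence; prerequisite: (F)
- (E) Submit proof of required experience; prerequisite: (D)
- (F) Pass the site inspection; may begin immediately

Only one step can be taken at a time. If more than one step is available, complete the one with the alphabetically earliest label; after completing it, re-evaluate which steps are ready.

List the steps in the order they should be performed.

Only (F) has no prerequisites, so it is first.
Now (A) and (C) have their prerequisites met. (A) has the earlier label, so (A) next.
That leaves (C) as the only ready step → (C).
That leaves (D) as the only ready step → (D).
Now (B) and (E) have their prerequisites met. (B) has the earlier label, so (B) next.
(E) needed (D), now all done → (E).
Next only (G) has its prerequisites met → (G).

(F) → (A) → (C) → (D) → (B) → (E) → (G)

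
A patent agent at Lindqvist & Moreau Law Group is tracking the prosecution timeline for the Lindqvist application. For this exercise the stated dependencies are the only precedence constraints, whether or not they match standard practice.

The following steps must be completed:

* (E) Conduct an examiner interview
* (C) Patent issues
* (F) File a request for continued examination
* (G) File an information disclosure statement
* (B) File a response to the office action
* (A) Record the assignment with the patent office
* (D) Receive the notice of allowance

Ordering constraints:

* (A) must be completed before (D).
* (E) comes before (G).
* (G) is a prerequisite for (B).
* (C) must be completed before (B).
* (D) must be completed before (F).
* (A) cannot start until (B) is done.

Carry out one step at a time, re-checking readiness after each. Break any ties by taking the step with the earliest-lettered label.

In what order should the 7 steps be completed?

(C) → (E) → (G) → (B) → (A) → (D) → (F)

(C) and (E) have no prerequisites; (C) has the earlier label, so (C) is first.
Next only (E) has its prerequisites met → (E).
(G) needed (E), now all done → (G).
(B) needed (C) and (G), now all done → (B).
That leaves (A) as the only ready step → (A).
(D) is the only step now ready → (D).
(F) needed (D), now all done → (F).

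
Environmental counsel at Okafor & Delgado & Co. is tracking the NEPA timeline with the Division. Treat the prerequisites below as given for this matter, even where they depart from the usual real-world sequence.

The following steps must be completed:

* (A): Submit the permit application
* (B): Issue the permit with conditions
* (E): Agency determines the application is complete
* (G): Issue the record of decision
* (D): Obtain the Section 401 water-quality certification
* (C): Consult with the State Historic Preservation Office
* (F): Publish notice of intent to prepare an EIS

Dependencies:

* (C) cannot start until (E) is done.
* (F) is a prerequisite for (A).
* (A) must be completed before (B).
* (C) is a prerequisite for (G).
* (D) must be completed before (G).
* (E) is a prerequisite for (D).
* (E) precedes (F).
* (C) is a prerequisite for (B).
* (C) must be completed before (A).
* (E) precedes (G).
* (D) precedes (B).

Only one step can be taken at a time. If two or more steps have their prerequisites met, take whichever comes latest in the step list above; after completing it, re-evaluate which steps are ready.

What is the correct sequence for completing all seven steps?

Only (E) has no prerequisites, so it is first.
Ready: (F), (C) and (D). (F) is listed later → (F).
(C) and (D) are both available; (C) is listed later → (C).
Ready: (D) and (A). (D) is listed later → (D).
Ready: (G) and (A). (G) is listed later → (G).
(A) needed (F) and (C), now all done → (A).
(B) is the only step now ready → (B).

(E) (F) (C) (D) (G) (A) (B)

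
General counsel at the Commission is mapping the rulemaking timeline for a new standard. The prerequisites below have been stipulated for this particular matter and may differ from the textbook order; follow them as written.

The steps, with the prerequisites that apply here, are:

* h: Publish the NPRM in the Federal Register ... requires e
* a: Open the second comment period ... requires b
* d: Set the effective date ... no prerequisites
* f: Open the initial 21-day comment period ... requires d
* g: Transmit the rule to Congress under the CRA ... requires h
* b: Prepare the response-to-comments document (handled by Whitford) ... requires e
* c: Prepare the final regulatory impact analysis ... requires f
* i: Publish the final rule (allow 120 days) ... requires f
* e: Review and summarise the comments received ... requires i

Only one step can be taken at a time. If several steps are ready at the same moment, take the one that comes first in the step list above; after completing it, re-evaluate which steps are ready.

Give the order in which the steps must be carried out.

d is the only step with nothing outstanding, so it goes first.
Next only f has its prerequisites met → f.
Now c and i have their prerequisites met. c is listed earlier, so c next.
i needed f, now all done → i.
e needed i, now all done → e.
Ready: h and b. h is listed earlier → h.
Now g and b have their prerequisites met. g is listed earlier, so g next.
That leaves b as the only ready step → b.
Next only a has its prerequisites met → a.

d f c i e h g b a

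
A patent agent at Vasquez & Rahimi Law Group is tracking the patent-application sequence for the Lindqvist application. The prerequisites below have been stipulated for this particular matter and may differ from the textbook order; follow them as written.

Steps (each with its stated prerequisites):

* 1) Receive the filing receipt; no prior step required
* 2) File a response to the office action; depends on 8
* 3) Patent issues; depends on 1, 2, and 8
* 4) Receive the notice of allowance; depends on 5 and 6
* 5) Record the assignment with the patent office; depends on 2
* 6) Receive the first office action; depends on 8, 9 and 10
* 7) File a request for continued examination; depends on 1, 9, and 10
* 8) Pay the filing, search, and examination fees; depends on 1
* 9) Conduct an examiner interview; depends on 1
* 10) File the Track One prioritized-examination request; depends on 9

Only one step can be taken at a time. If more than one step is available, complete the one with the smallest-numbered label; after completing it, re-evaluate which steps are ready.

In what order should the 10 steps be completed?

1 is the only step with nothing outstanding, so it goes first.
Now 8 and 9 have their prerequisites met. 8 has the earlier label, so 8 next.
Ready: 2 and 9. 2 has the earlier label → 2.
3, 5 and 9 are all available; 3 has the earlier label → 3.
Now 5 and 9 have their prerequisites met. 5 has the earlier label, so 5 next.
9 needed 1, now all done → 9.
That leaves 10 as the only ready step → 10.
Ready: 6 and 7. 6 has the earlier label → 6.
4 now also ready, so the ready set is {4, 7}; 4 has the earlier label → 4.
That leaves 7 as the only ready step → 7.

1 8 2 3 5 9 10 6 4 7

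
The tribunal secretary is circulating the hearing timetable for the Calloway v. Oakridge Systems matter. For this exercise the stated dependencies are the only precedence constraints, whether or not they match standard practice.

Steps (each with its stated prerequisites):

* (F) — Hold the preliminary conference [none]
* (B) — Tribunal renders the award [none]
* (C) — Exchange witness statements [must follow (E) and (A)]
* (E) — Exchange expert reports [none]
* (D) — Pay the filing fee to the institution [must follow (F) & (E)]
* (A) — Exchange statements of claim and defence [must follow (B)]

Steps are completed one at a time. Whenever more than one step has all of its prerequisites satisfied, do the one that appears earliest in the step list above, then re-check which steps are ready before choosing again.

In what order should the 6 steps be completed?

(F), (B), (E), (D), (A), (C)

Nothing is required for (F), (B) and (E). (F) is listed earlier → (F) first.
(B) and (E) are both available; (B) is listed earlier → (B).
(A) now also ready, so the ready set is {(E), (A)}; (E) is listed earlier → (E).
Now (D) and (A) have their prerequisites met. (D) is listed earlier, so (D) next.
Next only (A) has its prerequisites met → (A).
That leaves (C) as the only ready step → (C).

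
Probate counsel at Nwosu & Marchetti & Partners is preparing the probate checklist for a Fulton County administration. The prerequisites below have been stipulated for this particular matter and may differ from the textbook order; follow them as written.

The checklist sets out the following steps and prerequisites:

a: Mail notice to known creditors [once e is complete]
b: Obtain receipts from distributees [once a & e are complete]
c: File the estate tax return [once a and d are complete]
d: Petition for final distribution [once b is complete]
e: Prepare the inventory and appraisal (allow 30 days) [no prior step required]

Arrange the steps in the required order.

e is the only step with nothing outstanding, so it goes first.
a needed e, now all done → a.
b needed a and e, now all done → b.
That leaves d as the only ready step → d.
That leaves c as the only ready step → c.

e, a, b, d, c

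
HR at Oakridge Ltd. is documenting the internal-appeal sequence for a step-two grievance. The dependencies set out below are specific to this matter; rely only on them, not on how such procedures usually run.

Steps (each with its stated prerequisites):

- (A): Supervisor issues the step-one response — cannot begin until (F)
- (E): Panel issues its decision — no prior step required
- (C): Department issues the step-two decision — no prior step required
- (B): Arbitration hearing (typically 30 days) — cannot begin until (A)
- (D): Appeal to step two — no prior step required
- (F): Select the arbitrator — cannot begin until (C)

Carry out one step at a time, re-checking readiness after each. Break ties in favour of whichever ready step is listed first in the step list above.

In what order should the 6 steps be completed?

Nothing is required for (E), (C) and (D). (E) is listed earlier → (E) first.
(C) and (D) are both available; (C) is listed earlier → (C).
(D) and (F) are both available; (D) is listed earlier → (D).
(F) needed (C), now all done → (F).
(A) needed (F), now all done → (A).
(B) needed (A), now all done → (B).

(E) (C) (D) (F) (A) (B)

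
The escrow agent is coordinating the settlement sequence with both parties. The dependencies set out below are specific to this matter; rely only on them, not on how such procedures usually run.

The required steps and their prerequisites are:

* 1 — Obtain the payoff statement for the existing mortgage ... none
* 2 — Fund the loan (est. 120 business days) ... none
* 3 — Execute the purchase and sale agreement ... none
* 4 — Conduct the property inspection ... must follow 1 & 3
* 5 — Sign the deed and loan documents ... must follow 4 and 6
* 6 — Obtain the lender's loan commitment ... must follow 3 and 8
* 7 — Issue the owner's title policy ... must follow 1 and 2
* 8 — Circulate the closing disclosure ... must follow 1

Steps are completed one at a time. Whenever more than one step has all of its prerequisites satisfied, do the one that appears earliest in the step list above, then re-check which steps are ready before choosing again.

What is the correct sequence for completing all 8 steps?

Nothing is required for 1, 2 and 3. 1 is listed earlier → 1 first.
Ready: 2, 3 and 8. 2 is listed earlier → 2.
3, 7 and 8 are all available; 3 is listed earlier → 3.
Ready: 4, 7 and 8. 4 is listed earlier → 4.
Ready: 7 and 8. 7 is listed earlier → 7.
8 needed 1, now all done → 8.
Next only 6 has its prerequisites met → 6.
5 needed 4 and 6, now all done → 5.

1, 2, 3, 4, 7, 8, 6, 5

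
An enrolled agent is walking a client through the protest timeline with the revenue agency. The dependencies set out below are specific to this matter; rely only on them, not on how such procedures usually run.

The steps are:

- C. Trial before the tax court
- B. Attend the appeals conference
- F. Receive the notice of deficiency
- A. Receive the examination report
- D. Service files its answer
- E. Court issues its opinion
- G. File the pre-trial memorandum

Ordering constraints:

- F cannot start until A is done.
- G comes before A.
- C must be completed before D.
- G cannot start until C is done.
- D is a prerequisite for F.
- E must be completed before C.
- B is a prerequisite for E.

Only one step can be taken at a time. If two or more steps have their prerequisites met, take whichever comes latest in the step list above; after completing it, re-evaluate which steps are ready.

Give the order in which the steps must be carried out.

Only B has no prerequisites, so it is first.
E is the only step now ready → E.
C needed E, now all done → C.
G and D are both available; G is listed later → G.
D and A are both available; D is listed later → D.
Next only A has its prerequisites met → A.
F needed D and A, now all done → F.

B E C G D A F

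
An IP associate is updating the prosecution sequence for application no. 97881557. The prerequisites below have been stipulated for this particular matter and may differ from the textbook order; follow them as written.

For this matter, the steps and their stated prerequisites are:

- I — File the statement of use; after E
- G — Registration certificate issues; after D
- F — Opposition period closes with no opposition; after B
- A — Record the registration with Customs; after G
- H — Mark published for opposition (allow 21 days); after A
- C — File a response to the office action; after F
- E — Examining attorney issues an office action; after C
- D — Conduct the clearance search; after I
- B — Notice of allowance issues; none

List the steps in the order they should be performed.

B → F → C → E → I → D → G → A → H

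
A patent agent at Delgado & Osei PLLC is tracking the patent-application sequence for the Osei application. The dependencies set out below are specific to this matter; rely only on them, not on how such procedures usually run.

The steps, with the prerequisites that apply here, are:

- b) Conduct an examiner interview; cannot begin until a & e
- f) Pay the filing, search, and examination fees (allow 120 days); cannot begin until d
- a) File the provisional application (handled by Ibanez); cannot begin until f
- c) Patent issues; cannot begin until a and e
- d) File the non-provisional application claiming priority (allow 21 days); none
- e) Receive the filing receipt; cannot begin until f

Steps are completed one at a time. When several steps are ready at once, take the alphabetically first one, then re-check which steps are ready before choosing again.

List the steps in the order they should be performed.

d, f, a, e, b, c

d has no prerequisites → d first.
f is the only step now ready → f.
Ready: a and e. a has the earlier label → a.
e needed f, now all done → e.
b and c are both available; b has the earlier label → b.
c is the only step now ready → c.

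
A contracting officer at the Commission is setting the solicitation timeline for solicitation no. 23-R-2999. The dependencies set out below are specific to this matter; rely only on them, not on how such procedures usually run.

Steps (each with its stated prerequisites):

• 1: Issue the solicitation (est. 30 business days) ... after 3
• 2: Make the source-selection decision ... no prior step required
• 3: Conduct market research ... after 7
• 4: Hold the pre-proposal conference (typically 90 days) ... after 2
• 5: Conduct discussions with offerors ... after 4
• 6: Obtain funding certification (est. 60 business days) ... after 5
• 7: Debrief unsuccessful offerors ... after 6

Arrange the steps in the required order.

2 4 5 6 7 3 1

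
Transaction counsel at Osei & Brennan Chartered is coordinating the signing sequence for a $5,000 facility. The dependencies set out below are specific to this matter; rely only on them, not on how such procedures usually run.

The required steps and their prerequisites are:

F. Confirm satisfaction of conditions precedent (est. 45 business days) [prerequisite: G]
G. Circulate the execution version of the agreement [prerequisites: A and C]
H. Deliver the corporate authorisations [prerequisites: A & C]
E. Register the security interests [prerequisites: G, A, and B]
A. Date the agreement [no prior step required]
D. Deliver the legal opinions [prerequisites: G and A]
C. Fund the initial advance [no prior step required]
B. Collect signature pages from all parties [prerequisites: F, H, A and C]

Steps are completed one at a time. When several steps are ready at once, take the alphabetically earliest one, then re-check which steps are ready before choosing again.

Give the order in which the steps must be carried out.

Nothing is required for A and C. A has the earlier label → A first.
That leaves C as the only ready step → C.
G and H are both available; G has the earlier label → G.
D and F now also ready, so the ready set is {D, F, H}; D has the earlier label → D.
Now F and H have their prerequisites met. F has the earlier label, so F next.
Next only H has its prerequisites met → H.
B needed A, C, F and H, now all done → B.
E needed A, B and G, now all done → E.

A C G D F H B E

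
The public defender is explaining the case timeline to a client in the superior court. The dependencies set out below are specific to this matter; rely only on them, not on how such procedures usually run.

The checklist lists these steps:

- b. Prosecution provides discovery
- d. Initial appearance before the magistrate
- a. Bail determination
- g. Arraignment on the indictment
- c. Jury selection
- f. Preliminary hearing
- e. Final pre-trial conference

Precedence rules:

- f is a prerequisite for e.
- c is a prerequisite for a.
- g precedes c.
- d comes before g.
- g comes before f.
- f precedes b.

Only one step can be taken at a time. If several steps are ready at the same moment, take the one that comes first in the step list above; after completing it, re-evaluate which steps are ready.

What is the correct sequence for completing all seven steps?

d g c a f b e

d is the only step with nothing outstanding, so it goes first.
g needed d, now all done → g.
Ready: c and f. c is listed earlier → c.
a and f are both available; a is listed earlier → a.
f needed g, now all done → f.
Now b and e have their prerequisites met. b is listed earlier, so b next.
That leaves e as the only ready step → e.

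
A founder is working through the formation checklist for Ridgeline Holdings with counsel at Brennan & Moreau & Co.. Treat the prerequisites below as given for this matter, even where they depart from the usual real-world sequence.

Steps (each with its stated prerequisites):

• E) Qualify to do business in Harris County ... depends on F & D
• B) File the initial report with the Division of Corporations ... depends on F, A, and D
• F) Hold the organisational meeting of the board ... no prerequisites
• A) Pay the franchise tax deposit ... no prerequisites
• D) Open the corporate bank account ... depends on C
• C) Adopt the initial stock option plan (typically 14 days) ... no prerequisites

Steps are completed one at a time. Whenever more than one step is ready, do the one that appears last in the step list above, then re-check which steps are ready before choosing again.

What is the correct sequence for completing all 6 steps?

C, A and F have no prerequisites; C is listed later, so C is first.
Ready: D, A and F. D is listed later → D.
Ready: A and F. A is listed later → A.
That leaves F as the only ready step → F.
Now B and E have their prerequisites met. B is listed later, so B next.
E needed D and F, now all done → E.

C, D, A, F, B, E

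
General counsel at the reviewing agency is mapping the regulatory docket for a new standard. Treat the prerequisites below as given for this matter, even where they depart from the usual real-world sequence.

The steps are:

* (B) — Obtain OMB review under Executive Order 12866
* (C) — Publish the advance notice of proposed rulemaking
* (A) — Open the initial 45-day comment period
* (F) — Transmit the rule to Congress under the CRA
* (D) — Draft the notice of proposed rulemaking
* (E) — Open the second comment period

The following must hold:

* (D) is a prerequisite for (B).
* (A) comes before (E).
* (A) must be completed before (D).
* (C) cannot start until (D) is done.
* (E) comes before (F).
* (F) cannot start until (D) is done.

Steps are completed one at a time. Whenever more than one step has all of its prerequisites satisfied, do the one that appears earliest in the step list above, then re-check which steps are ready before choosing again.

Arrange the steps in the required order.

Only (A) has no prerequisites, so it is first.
Now (D) and (E) have their prerequisites met. (D) is listed earlier, so (D) next.
(B) and (C) now also ready, so the ready set is {(B), (C), (E)}; (B) is listed earlier → (B).
Ready: (C) and (E). (C) is listed earlier → (C).
(E) needed (A), now all done → (E).
That leaves (F) as the only ready step → (F).

(A), (D), (B), (C), (E), (F)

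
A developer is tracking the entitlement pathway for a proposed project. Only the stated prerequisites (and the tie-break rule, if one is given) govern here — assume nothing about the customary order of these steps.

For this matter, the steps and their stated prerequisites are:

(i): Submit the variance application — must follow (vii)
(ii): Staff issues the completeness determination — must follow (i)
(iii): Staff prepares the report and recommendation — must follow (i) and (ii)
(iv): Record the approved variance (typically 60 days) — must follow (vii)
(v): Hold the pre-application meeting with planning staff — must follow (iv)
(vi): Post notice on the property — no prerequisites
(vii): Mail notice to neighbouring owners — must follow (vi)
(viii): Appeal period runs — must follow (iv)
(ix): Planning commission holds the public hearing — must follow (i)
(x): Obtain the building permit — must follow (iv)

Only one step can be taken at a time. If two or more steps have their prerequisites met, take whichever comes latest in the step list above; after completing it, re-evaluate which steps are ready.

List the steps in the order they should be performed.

(vi) → (vii) → (iv) → (x) → (viii) → (v) → (i) → (ix) → (ii) → (iii)

Only (vi) has no prerequisites, so it is first.
(vii) needed (vi), now all done → (vii).
Now (iv) and (i) have their prerequisites met. (iv) is listed later, so (iv) next.
Now (x), (viii), (v) and (i) have their prerequisites met. (x) is listed later, so (x) next.
Ready: (viii), (v) and (i). (viii) is listed later → (viii).
(v) and (i) are both available; (v) is listed later → (v).
(i) needed (vii), now all done → (i).
(ix) and (ii) are both available; (ix) is listed later → (ix).
(ii) is the only step now ready → (ii).
(iii) is the only step now ready → (iii).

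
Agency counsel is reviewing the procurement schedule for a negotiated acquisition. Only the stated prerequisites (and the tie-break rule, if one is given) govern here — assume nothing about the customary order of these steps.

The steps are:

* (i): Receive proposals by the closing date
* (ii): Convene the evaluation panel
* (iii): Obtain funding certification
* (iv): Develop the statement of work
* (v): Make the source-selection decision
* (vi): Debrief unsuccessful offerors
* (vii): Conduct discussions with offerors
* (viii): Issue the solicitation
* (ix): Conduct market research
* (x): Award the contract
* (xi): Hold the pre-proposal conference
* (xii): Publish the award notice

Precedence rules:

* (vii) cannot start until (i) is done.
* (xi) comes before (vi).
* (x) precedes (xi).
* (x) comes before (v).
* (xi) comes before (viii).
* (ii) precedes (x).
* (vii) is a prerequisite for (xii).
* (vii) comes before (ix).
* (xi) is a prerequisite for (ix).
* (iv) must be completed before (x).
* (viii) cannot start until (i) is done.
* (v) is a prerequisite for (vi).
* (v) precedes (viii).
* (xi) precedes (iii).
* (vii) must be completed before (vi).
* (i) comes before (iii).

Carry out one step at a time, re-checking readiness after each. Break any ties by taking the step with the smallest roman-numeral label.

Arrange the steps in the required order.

(i), (ii) and (iv) have no prerequisites; (i) has the earlier label, so (i) is first.
(vii) now also ready, so the ready set is {(ii), (iv), (vii)}; (ii) has the earlier label → (ii).
(iv) and (vii) are both available; (iv) has the earlier label → (iv).
(vii) and (x) are both available; (vii) has the earlier label → (vii).
(xii) now also ready, so the ready set is {(x), (xii)}; (x) has the earlier label → (x).
(v), (xi) and (xii) are all available; (v) has the earlier label → (v).
(xi) and (xii) are both available; (xi) has the earlier label → (xi).
Now (iii), (vi), (viii), (ix) and (xii) have their prerequisites met. (iii) has the earlier label, so (iii) next.
Ready: (vi), (viii), (ix) and (xii). (vi) has the earlier label → (vi).
(viii), (ix) and (xii) are all available; (viii) has the earlier label → (viii).
Now (ix) and (xii) have their prerequisites met. (ix) has the earlier label, so (ix) next.
(xii) is the only step now ready → (xii).

(i) (ii) (iv) (vii) (x) (v) (xi) (iii) (vi) (viii) (ix) (xii)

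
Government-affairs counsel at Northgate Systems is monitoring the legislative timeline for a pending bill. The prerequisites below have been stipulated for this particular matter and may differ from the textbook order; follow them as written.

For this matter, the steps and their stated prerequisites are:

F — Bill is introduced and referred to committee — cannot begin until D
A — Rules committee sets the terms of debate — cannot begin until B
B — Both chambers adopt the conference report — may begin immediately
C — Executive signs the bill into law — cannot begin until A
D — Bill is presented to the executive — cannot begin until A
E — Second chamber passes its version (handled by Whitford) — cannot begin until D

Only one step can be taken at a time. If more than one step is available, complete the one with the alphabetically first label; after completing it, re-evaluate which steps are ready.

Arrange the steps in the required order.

B → A → C → D → E → F

B has no prerequisites → B first.
That leaves A as the only ready step → A.
C and D are both available; C has the earlier label → C.
Next only D has its prerequisites met → D.
Now E and F have their prerequisites met. E has the earlier label, so E next.
F needed D, now all done → F.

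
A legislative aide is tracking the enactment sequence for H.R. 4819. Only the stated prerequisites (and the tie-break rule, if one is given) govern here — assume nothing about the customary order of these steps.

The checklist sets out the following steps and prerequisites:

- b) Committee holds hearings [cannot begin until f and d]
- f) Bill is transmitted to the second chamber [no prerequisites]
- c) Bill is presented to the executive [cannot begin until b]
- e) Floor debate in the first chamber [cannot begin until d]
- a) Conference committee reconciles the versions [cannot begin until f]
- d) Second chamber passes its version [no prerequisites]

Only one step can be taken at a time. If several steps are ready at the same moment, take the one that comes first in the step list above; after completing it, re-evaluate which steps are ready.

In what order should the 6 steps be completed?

f, a, d, b, c, e

Nothing is required for f and d. f is listed earlier → f first.
a now also ready, so the ready set is {a, d}; a is listed earlier → a.
d is the only step now ready → d.
b and e are both available; b is listed earlier → b.
c now also ready, so the ready set is {c, e}; c is listed earlier → c.
That leaves e as the only ready step → e.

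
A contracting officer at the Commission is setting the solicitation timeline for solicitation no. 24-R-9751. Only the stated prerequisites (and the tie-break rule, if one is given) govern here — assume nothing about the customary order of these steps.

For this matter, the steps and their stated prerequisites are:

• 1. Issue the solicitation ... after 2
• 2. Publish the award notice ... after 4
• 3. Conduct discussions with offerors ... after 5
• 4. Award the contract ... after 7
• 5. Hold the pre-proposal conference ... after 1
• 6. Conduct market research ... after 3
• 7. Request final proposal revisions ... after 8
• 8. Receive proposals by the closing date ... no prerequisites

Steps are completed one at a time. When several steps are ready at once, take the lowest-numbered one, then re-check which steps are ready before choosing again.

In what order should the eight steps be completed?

8 is the only step with nothing outstanding, so it goes first.
7 is the only step now ready → 7.
That leaves 4 as the only ready step → 4.
That leaves 2 as the only ready step → 2.
1 is the only step now ready → 1.
5 is the only step now ready → 5.
Next only 3 has its prerequisites met → 3.
6 needed 3, now all done → 6.

8, 7, 4, 2, 1, 5, 3, 6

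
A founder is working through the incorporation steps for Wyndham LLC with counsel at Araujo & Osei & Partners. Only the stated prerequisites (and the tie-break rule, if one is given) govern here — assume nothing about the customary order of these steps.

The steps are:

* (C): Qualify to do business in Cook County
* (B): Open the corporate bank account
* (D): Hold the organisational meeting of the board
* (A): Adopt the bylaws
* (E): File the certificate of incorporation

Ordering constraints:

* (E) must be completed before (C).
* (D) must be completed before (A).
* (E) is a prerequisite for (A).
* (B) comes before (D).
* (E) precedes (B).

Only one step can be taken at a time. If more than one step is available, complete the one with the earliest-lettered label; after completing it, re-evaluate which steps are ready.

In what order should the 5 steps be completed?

(E), (B), (C), (D), (A)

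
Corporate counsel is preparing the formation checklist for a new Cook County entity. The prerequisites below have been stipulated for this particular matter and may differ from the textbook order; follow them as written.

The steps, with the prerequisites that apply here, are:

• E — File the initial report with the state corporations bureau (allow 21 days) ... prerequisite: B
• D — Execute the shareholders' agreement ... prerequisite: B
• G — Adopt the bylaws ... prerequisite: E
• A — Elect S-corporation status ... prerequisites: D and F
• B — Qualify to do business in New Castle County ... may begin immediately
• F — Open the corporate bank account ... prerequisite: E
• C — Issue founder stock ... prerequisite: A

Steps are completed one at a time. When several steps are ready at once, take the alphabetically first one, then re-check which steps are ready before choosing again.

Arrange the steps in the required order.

B has no prerequisites → B first.
D and E are both available; D has the earlier label → D.
E needed B, now all done → E.
F and G are both available; F has the earlier label → F.
Now A and G have their prerequisites met. A has the earlier label, so A next.
C and G are both available; C has the earlier label → C.
G needed E, now all done → G.

B → D → E → F → A → C → G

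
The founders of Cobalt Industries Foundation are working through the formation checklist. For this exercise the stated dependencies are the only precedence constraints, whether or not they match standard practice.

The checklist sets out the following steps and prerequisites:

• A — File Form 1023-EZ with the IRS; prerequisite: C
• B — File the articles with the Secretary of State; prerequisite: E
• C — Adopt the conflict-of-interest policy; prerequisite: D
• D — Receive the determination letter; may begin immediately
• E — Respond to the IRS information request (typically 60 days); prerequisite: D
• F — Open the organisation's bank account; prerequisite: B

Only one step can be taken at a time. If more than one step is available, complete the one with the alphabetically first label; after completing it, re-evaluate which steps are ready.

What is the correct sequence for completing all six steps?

D C A E B F

Only D has no prerequisites, so it is first.
Ready: C and E. C has the earlier label → C.
A now also ready, so the ready set is {A, E}; A has the earlier label → A.
E needed D, now all done → E.
B needed E, now all done → B.
F needed B, now all done → F.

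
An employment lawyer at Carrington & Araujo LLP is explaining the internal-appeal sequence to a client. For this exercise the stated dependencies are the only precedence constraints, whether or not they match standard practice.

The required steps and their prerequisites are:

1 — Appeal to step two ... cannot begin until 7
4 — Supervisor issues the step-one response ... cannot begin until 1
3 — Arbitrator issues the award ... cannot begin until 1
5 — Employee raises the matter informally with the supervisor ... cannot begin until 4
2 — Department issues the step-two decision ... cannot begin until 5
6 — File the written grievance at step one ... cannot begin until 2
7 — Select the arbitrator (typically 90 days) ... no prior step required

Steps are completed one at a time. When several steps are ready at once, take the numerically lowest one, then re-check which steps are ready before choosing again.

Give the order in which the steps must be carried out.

7 has no prerequisites → 7 first.
1 is the only step now ready → 1.
Ready: 3 and 4. 3 has the earlier label → 3.
Next only 4 has its prerequisites met → 4.
5 is the only step now ready → 5.
2 is the only step now ready → 2.
6 is the only step now ready → 6.

7, 1, 3, 4, 5, 2, 6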